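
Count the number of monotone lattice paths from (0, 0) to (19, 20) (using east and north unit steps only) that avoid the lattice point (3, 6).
Number of paths = 56707759710

Total paths from (0, 0) to (19, 20): C(39, 19) = 68923264410. Paths through (3, 6): (paths (0, 0) → (3, 6)) × (paths (3, 6) → (19, 20)) = C(9, 3) · C(30, 16) = 84 · 145422675 = 12215504700. Avoidance count = 68923264410 − 12215504700 = 56707759710.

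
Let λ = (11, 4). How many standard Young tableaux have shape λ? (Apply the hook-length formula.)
# SYT of shape (11, 4) = 910

Hook-length formula: f^λ = n! / Π hook(c), product over all cells c of the Young diagram. For λ = (11, 4), n = 15 boxes. Hook lengths by row (left-to-right, top-to-bottom): [12, 11, 10, 9, 7, 6, 5, 4, 3, 2, 1]; [4, 3, 2, 1]. Product of hooks = 1437004800. So f^λ = 15! / 1437004800 = 1307674368000 / 1437004800 = 910.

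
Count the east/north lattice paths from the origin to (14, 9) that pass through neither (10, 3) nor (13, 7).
Number of paths = 554600

Inclusion–exclusion. Total paths: C(23, 14) = 817190. Through P₁: C(13, 10)·C(10, 4) = 60060. Through P₂: C(20, 13)·C(3, 1) = 232560. Since P₁ is strictly southwest of P₂, a monotone path through both must visit P₁ then P₂; paths through both = C(13, 10)·C(7, 3)·C(3, 1) = 30030. Avoid both = 817190 − 60060 − 232560 + 30030 = 554600.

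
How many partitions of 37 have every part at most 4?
p(37, parts ≤ 4) = 511

Use the recurrence p(n, m) = p(n, m−1) + p(n−m, m): either the largest part is < m (count p(n, m−1)) or the largest part is exactly m (remove one copy of m, count p(n−m, m)). With p(0, ·) = 1 this gives p(37, parts ≤ 4) = 511. (By conjugating Young diagrams, this also counts partitions of 37 into at most 4 parts.)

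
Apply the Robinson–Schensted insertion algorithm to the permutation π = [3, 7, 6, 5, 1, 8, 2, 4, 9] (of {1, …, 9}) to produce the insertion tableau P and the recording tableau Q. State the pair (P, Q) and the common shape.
P = [1, 2, 4, 9] / [3, 5, 8] / [6] / [7];  Q = [1, 2, 6, 9] / [3, 7, 8] / [4] / [5];  common shape = (4, 3, 1, 1)

Row-insert the values π_1, π_2, … into P one at a time, bumping the leftmost entry strictly greater than the inserted value down to the next row. The recording tableau Q records, in position (i, j), the step at which that cell was added to P.
  Insert 3 (step 1): P = [3];  Q = [1]
  Insert 7 (step 2): P = [3, 7];  Q = [1, 2]
  Insert 6 (step 3): P = [3, 6] / [7];  Q = [1, 2] / [3]
  Insert 5 (step 4): P = [3, 5] / [6] / [7];  Q = [1, 2] / [3] / [4]
  Insert 1 (step 5): P = [1, 5] / [3] / [6] / [7];  Q = [1, 2] / [3] / [4] / [5]
  Insert 8 (step 6): P = [1, 5, 8] / [3] / [6] / [7];  Q = [1, 2, 6] / [3] / [4] / [5]
  Insert 2 (step 7): P = [1, 2, 8] / [3, 5] / [6] / [7];  Q = [1, 2, 6] / [3, 7] / [4] / [5]
  Insert 4 (step 8): P = [1, 2, 4] / [3, 5, 8] / [6] / [7];  Q = [1, 2, 6] / [3, 7, 8] / [4] / [5]
  Insert 9 (step 9): P = [1, 2, 4, 9] / [3, 5, 8] / [6] / [7];  Q = [1, 2, 6, 9] / [3, 7, 8] / [4] / [5]
Final shape: (4, 3, 1, 1).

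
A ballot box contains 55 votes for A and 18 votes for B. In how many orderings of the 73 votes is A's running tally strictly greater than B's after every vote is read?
Strict-lead orderings = 27872496751392496

Total orderings of the 73 votes with 55 for A: C(73, 55) = 54991682779774384. By the Bertrand ballot formula (Cycle Lemma / reflection principle), the number of orderings in which A is strictly ahead of B throughout is (p − q)/(p + q) · C(p + q, p) = (55 − 18)/(55 + 18) · 54991682779774384 = 27872496751392496.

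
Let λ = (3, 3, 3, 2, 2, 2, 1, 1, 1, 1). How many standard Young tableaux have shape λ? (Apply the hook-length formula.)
# SYT of shape (3, 3, 3, 2, 2, 2, 1, 1, 1, 1) = 1511640

Hook-length formula: f^λ = n! / Π hook(c), product over all cells c of the Young diagram. For λ = (3, 3, 3, 2, 2, 2, 1, 1, 1, 1), n = 19 boxes. Hook lengths by row (left-to-right, top-to-bottom): [12, 7, 3]; [11, 6, 2]; [10, 5, 1]; [8, 3]; [7, 2]; [6, 1]; [4]; [3]; [2]; [1]. Product of hooks = 80472268800. So f^λ = 19! / 80472268800 = 121645100408832000 / 80472268800 = 1511640.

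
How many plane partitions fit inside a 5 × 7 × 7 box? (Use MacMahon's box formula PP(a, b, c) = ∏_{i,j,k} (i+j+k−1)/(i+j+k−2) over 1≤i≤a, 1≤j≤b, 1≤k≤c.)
PP(5, 7, 7) = 13710834632352

Evaluate the triple product over i = 1..5, j = 1..7, k = 1..7. The factors are (2/1) · (3/2) · (4/3) · (5/4) · (6/5) · (7/6) · (8/7) · (3/2) · … (245 factors total). The numerators and denominators telescope so the product is an integer; carrying out the multiplication exactly gives PP(5, 7, 7) = 13710834632352.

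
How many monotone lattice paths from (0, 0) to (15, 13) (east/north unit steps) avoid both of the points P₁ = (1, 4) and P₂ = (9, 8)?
Number of paths = 23268440

Inclusion–exclusion. Total paths: C(28, 15) = 37442160. Through P₁: C(5, 1)·C(23, 14) = 4085950. Through P₂: C(17, 9)·C(11, 6) = 11231220. Since P₁ is strictly southwest of P₂, a monotone path through both must visit P₁ then P₂; paths through both = C(5, 1)·C(12, 8)·C(11, 6) = 1143450. Avoid both = 37442160 − 4085950 − 11231220 + 1143450 = 23268440.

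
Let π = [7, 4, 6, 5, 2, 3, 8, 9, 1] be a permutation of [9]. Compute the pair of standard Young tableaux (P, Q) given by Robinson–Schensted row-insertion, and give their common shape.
P = [1, 3, 8, 9] / [2, 5] / [4] / [6] / [7];  Q = [1, 3, 7, 8] / [2, 6] / [4] / [5] / [9];  common shape = (4, 2, 1, 1, 1)

Row-insert the values π_1, π_2, … into P one at a time, bumping the leftmost entry strictly greater than the inserted value down to the next row. The recording tableau Q records, in position (i, j), the step at which that cell was added to P.
  Insert 7 (step 1): P = [7];  Q = [1]
  Insert 4 (step 2): P = [4] / [7];  Q = [1] / [2]
  Insert 6 (step 3): P = [4, 6] / [7];  Q = [1, 3] / [2]
  Insert 5 (step 4): P = [4, 5] / [6] / [7];  Q = [1, 3] / [2] / [4]
  Insert 2 (step 5): P = [2, 5] / [4] / [6] / [7];  Q = [1, 3] / [2] / [4] / [5]
  Insert 3 (step 6): P = [2, 3] / [4, 5] / [6] / [7];  Q = [1, 3] / [2, 6] / [4] / [5]
  Insert 8 (step 7): P = [2, 3, 8] / [4, 5] / [6] / [7];  Q = [1, 3, 7] / [2, 6] / [4] / [5]
  Insert 9 (step 8): P = [2, 3, 8, 9] / [4, 5] / [6] / [7];  Q = [1, 3, 7, 8] / [2, 6] / [4] / [5]
  Insert 1 (step 9): P = [1, 3, 8, 9] / [2, 5] / [4] / [6] / [7];  Q = [1, 3, 7, 8] / [2, 6] / [4] / [5] / [9]
Final shape: (4, 2, 1, 1, 1).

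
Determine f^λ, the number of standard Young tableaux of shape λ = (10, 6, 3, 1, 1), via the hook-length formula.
# SYT of shape (10, 6, 3, 1, 1) = 126977760

Hook-length formula: f^λ = n! / Π hook(c), product over all cells c of the Young diagram. For λ = (10, 6, 3, 1, 1), n = 21 boxes. Hook lengths by row (left-to-right, top-to-bottom): [14, 11, 10, 8, 7, 6, 4, 3, 2, 1]; [9, 6, 5, 3, 2, 1]; [5, 2, 1]; [2]; [1]. Product of hooks = 402361344000. So f^λ = 21! / 402361344000 = 51090942171709440000 / 402361344000 = 126977760.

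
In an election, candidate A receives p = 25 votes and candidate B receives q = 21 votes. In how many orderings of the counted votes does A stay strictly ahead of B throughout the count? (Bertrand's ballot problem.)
Strict-lead orderings = 603784920024

Total orderings of the 46 votes with 25 for A: C(46, 25) = 6943526580276. By the Bertrand ballot formula (Cycle Lemma / reflection principle), the number of orderings in which A is strictly ahead of B throughout is (p − q)/(p + q) · C(p + q, p) = (25 − 21)/(25 + 21) · 6943526580276 = 603784920024.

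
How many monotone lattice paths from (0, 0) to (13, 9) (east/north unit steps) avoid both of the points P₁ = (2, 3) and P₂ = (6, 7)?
Number of paths = 337084

Inclusion–exclusion. Total paths: C(22, 13) = 497420. Through P₁: C(5, 2)·C(17, 11) = 123760. Through P₂: C(13, 6)·C(9, 7) = 61776. Since P₁ is strictly southwest of P₂, a monotone path through both must visit P₁ then P₂; paths through both = C(5, 2)·C(8, 4)·C(9, 7) = 25200. Avoid both = 497420 − 123760 − 61776 + 25200 = 337084.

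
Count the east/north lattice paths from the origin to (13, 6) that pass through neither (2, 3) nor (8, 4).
Number of paths = 14567

Inclusion–exclusion. Total paths: C(19, 13) = 27132. Through P₁: C(5, 2)·C(14, 11) = 3640. Through P₂: C(12, 8)·C(7, 5) = 10395. Since P₁ is strictly southwest of P₂, a monotone path through both must visit P₁ then P₂; paths through both = C(5, 2)·C(7, 6)·C(7, 5) = 1470. Avoid both = 27132 − 3640 − 10395 + 1470 = 14567.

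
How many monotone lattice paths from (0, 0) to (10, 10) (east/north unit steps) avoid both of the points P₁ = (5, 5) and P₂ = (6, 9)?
Number of paths = 102527

Inclusion–exclusion. Total paths: C(20, 10) = 184756. Through P₁: C(10, 5)·C(10, 5) = 63504. Through P₂: C(15, 6)·C(5, 4) = 25025. Since P₁ is strictly southwest of P₂, a monotone path through both must visit P₁ then P₂; paths through both = C(10, 5)·C(5, 1)·C(5, 4) = 6300. Avoid both = 184756 − 63504 − 25025 + 6300 = 102527.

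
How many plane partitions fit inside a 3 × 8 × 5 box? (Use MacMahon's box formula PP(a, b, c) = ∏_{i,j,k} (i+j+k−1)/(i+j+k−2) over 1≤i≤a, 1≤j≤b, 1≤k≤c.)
PP(3, 8, 5) = 61408347

Evaluate the triple product over i = 1..3, j = 1..8, k = 1..5. The factors are (2/1) · (3/2) · (4/3) · (5/4) · (6/5) · (3/2) · (4/3) · (5/4) · … (120 factors total). The numerators and denominators telescope so the product is an integer; carrying out the multiplication exactly gives PP(3, 8, 5) = 61408347.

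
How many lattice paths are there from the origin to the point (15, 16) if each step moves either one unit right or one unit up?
Number of paths = 300540195

A monotone lattice path from (0, 0) to (15, 16) consists of 15 east steps and 16 north steps in some order, so it is determined by which 15 of the 31 steps are east. The count is C(31, 15) = 300540195.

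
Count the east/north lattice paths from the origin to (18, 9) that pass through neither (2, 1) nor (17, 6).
Number of paths = 2262672

Inclusion–exclusion. Total paths: C(27, 18) = 4686825. Through P₁: C(3, 2)·C(24, 16) = 2206413. Through P₂: C(23, 17)·C(4, 1) = 403788. Since P₁ is strictly southwest of P₂, a monotone path through both must visit P₁ then P₂; paths through both = C(3, 2)·C(20, 15)·C(4, 1) = 186048. Avoid both = 4686825 − 2206413 − 403788 + 186048 = 2262672.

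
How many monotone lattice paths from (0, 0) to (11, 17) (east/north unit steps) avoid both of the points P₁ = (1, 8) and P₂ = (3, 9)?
Number of paths = 18158868

Inclusion–exclusion. Total paths: C(28, 11) = 21474180. Through P₁: C(9, 1)·C(19, 10) = 831402. Through P₂: C(12, 3)·C(16, 8) = 2831400. Since P₁ is strictly southwest of P₂, a monotone path through both must visit P₁ then P₂; paths through both = C(9, 1)·C(3, 2)·C(16, 8) = 347490. Avoid both = 21474180 − 831402 − 2831400 + 347490 = 18158868.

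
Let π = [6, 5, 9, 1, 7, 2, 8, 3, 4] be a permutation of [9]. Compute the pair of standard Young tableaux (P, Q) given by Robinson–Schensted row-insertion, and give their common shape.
P = [1, 2, 3, 4] / [5, 7, 8] / [6, 9];  Q = [1, 3, 7, 9] / [2, 5, 8] / [4, 6];  common shape = (4, 3, 2)

Row-insert the values π_1, π_2, … into P one at a time, bumping the leftmost entry strictly greater than the inserted value down to the next row. The recording tableau Q records, in position (i, j), the step at which that cell was added to P.
  Insert 6 (step 1): P = [6];  Q = [1]
  Insert 5 (step 2): P = [5] / [6];  Q = [1] / [2]
  Insert 9 (step 3): P = [5, 9] / [6];  Q = [1, 3] / [2]
  Insert 1 (step 4): P = [1, 9] / [5] / [6];  Q = [1, 3] / [2] / [4]
  Insert 7 (step 5): P = [1, 7] / [5, 9] / [6];  Q = [1, 3] / [2, 5] / [4]
  Insert 2 (step 6): P = [1, 2] / [5, 7] / [6, 9];  Q = [1, 3] / [2, 5] / [4, 6]
  Insert 8 (step 7): P = [1, 2, 8] / [5, 7] / [6, 9];  Q = [1, 3, 7] / [2, 5] / [4, 6]
  Insert 3 (step 8): P = [1, 2, 3] / [5, 7, 8] / [6, 9];  Q = [1, 3, 7] / [2, 5, 8] / [4, 6]
  Insert 4 (step 9): P = [1, 2, 3, 4] / [5, 7, 8] / [6, 9];  Q = [1, 3, 7, 9] / [2, 5, 8] / [4, 6]
Final shape: (4, 3, 2).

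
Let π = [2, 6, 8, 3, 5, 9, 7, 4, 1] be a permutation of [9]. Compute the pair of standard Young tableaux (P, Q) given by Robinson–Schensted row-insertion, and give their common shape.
P = [1, 3, 4, 7] / [2, 8, 9] / [5] / [6];  Q = [1, 2, 3, 6] / [4, 5, 7] / [8] / [9];  common shape = (4, 3, 1, 1)

Row-insert the values π_1, π_2, … into P one at a time, bumping the leftmost entry strictly greater than the inserted value down to the next row. The recording tableau Q records, in position (i, j), the step at which that cell was added to P.
  Insert 2 (step 1): P = [2];  Q = [1]
  Insert 6 (step 2): P = [2, 6];  Q = [1, 2]
  Insert 8 (step 3): P = [2, 6, 8];  Q = [1, 2, 3]
  Insert 3 (step 4): P = [2, 3, 8] / [6];  Q = [1, 2, 3] / [4]
  Insert 5 (step 5): P = [2, 3, 5] / [6, 8];  Q = [1, 2, 3] / [4, 5]
  Insert 9 (step 6): P = [2, 3, 5, 9] / [6, 8];  Q = [1, 2, 3, 6] / [4, 5]
  Insert 7 (step 7): P = [2, 3, 5, 7] / [6, 8, 9];  Q = [1, 2, 3, 6] / [4, 5, 7]
  Insert 4 (step 8): P = [2, 3, 4, 7] / [5, 8, 9] / [6];  Q = [1, 2, 3, 6] / [4, 5, 7] / [8]
  Insert 1 (step 9): P = [1, 3, 4, 7] / [2, 8, 9] / [5] / [6];  Q = [1, 2, 3, 6] / [4, 5, 7] / [8] / [9]
Final shape: (4, 3, 1, 1).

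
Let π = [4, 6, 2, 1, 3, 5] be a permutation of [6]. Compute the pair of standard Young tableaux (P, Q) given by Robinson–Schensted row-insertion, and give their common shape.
P = [1, 3, 5] / [2, 6] / [4];  Q = [1, 2, 6] / [3, 5] / [4];  common shape = (3, 2, 1)

Row-insert the values π_1, π_2, … into P one at a time, bumping the leftmost entry strictly greater than the inserted value down to the next row. The recording tableau Q records, in position (i, j), the step at which that cell was added to P.
  Insert 4 (step 1): P = [4];  Q = [1]
  Insert 6 (step 2): P = [4, 6];  Q = [1, 2]
  Insert 2 (step 3): P = [2, 6] / [4];  Q = [1, 2] / [3]
  Insert 1 (step 4): P = [1, 6] / [2] / [4];  Q = [1, 2] / [3] / [4]
  Insert 3 (step 5): P = [1, 3] / [2, 6] / [4];  Q = [1, 2] / [3, 5] / [4]
  Insert 5 (step 6): P = [1, 3, 5] / [2, 6] / [4];  Q = [1, 2, 6] / [3, 5] / [4]
Final shape: (3, 2, 1).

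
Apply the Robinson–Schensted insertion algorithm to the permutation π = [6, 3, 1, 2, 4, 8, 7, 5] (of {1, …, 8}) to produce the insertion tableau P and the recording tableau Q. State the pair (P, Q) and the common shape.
P = [1, 2, 4, 5] / [3, 7] / [6, 8];  Q = [1, 4, 5, 6] / [2, 7] / [3, 8];  common shape = (4, 2, 2)

Row-insert the values π_1, π_2, … into P one at a time, bumping the leftmost entry strictly greater than the inserted value down to the next row. The recording tableau Q records, in position (i, j), the step at which that cell was added to P.
  Insert 6 (step 1): P = [6];  Q = [1]
  Insert 3 (step 2): P = [3] / [6];  Q = [1] / [2]
  Insert 1 (step 3): P = [1] / [3] / [6];  Q = [1] / [2] / [3]
  Insert 2 (step 4): P = [1, 2] / [3] / [6];  Q = [1, 4] / [2] / [3]
  Insert 4 (step 5): P = [1, 2, 4] / [3] / [6];  Q = [1, 4, 5] / [2] / [3]
  Insert 8 (step 6): P = [1, 2, 4, 8] / [3] / [6];  Q = [1, 4, 5, 6] / [2] / [3]
  Insert 7 (step 7): P = [1, 2, 4, 7] / [3, 8] / [6];  Q = [1, 4, 5, 6] / [2, 7] / [3]
  Insert 5 (step 8): P = [1, 2, 4, 5] / [3, 7] / [6, 8];  Q = [1, 4, 5, 6] / [2, 7] / [3, 8]
Final shape: (4, 2, 2).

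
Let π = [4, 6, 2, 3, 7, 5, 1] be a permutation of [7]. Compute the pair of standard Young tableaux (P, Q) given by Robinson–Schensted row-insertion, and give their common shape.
P = [1, 3, 5] / [2, 6, 7] / [4];  Q = [1, 2, 5] / [3, 4, 6] / [7];  common shape = (3, 3, 1)

Row-insert the values π_1, π_2, … into P one at a time, bumping the leftmost entry strictly greater than the inserted value down to the next row. The recording tableau Q records, in position (i, j), the step at which that cell was added to P.
  Insert 4 (step 1): P = [4];  Q = [1]
  Insert 6 (step 2): P = [4, 6];  Q = [1, 2]
  Insert 2 (step 3): P = [2, 6] / [4];  Q = [1, 2] / [3]
  Insert 3 (step 4): P = [2, 3] / [4, 6];  Q = [1, 2] / [3, 4]
  Insert 7 (step 5): P = [2, 3, 7] / [4, 6];  Q = [1, 2, 5] / [3, 4]
  Insert 5 (step 6): P = [2, 3, 5] / [4, 6, 7];  Q = [1, 2, 5] / [3, 4, 6]
  Insert 1 (step 7): P = [1, 3, 5] / [2, 6, 7] / [4];  Q = [1, 2, 5] / [3, 4, 6] / [7]
Final shape: (3, 3, 1).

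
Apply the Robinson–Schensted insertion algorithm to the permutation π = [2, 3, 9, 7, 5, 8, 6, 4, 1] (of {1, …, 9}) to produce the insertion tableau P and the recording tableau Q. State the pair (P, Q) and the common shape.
P = [1, 3, 4, 6] / [2, 8] / [5] / [7] / [9];  Q = [1, 2, 3, 6] / [4, 7] / [5] / [8] / [9];  common shape = (4, 2, 1, 1, 1)

Row-insert the values π_1, π_2, … into P one at a time, bumping the leftmost entry strictly greater than the inserted value down to the next row. The recording tableau Q records, in position (i, j), the step at which that cell was added to P.
  Insert 2 (step 1): P = [2];  Q = [1]
  Insert 3 (step 2): P = [2, 3];  Q = [1, 2]
  Insert 9 (step 3): P = [2, 3, 9];  Q = [1, 2, 3]
  Insert 7 (step 4): P = [2, 3, 7] / [9];  Q = [1, 2, 3] / [4]
  Insert 5 (step 5): P = [2, 3, 5] / [7] / [9];  Q = [1, 2, 3] / [4] / [5]
  Insert 8 (step 6): P = [2, 3, 5, 8] / [7] / [9];  Q = [1, 2, 3, 6] / [4] / [5]
  Insert 6 (step 7): P = [2, 3, 5, 6] / [7, 8] / [9];  Q = [1, 2, 3, 6] / [4, 7] / [5]
  Insert 4 (step 8): P = [2, 3, 4, 6] / [5, 8] / [7] / [9];  Q = [1, 2, 3, 6] / [4, 7] / [5] / [8]
  Insert 1 (step 9): P = [1, 3, 4, 6] / [2, 8] / [5] / [7] / [9];  Q = [1, 2, 3, 6] / [4, 7] / [5] / [8] / [9]
Final shape: (4, 2, 1, 1, 1).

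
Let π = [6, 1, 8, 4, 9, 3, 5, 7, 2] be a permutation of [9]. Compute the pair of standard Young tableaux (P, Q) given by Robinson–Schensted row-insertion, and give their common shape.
P = [1, 2, 5, 7] / [3, 8, 9] / [4] / [6];  Q = [1, 3, 5, 8] / [2, 4, 7] / [6] / [9];  common shape = (4, 3, 1, 1)

Row-insert the values π_1, π_2, … into P one at a time, bumping the leftmost entry strictly greater than the inserted value down to the next row. The recording tableau Q records, in position (i, j), the step at which that cell was added to P.
  Insert 6 (step 1): P = [6];  Q = [1]
  Insert 1 (step 2): P = [1] / [6];  Q = [1] / [2]
  Insert 8 (step 3): P = [1, 8] / [6];  Q = [1, 3] / [2]
  Insert 4 (step 4): P = [1, 4] / [6, 8];  Q = [1, 3] / [2, 4]
  Insert 9 (step 5): P = [1, 4, 9] / [6, 8];  Q = [1, 3, 5] / [2, 4]
  Insert 3 (step 6): P = [1, 3, 9] / [4, 8] / [6];  Q = [1, 3, 5] / [2, 4] / [6]
  Insert 5 (step 7): P = [1, 3, 5] / [4, 8, 9] / [6];  Q = [1, 3, 5] / [2, 4, 7] / [6]
  Insert 7 (step 8): P = [1, 3, 5, 7] / [4, 8, 9] / [6];  Q = [1, 3, 5, 8] / [2, 4, 7] / [6]
  Insert 2 (step 9): P = [1, 2, 5, 7] / [3, 8, 9] / [4] / [6];  Q = [1, 3, 5, 8] / [2, 4, 7] / [6] / [9]
Final shape: (4, 3, 1, 1).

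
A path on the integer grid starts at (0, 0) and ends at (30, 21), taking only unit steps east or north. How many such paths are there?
Number of paths = 114456658306760

A monotone lattice path from (0, 0) to (30, 21) consists of 30 east steps and 21 north steps in some order, so it is determined by which 30 of the 51 steps are east. The count is C(51, 30) = 114456658306760.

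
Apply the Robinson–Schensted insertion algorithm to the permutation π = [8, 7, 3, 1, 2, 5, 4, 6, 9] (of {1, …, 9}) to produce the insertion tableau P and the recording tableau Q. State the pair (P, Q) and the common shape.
P = [1, 2, 4, 6, 9] / [3, 5] / [7] / [8];  Q = [1, 5, 6, 8, 9] / [2, 7] / [3] / [4];  common shape = (5, 2, 1, 1)

Row-insert the values π_1, π_2, … into P one at a time, bumping the leftmost entry strictly greater than the inserted value down to the next row. The recording tableau Q records, in position (i, j), the step at which that cell was added to P.
  Insert 8 (step 1): P = [8];  Q = [1]
  Insert 7 (step 2): P = [7] / [8];  Q = [1] / [2]
  Insert 3 (step 3): P = [3] / [7] / [8];  Q = [1] / [2] / [3]
  Insert 1 (step 4): P = [1] / [3] / [7] / [8];  Q = [1] / [2] / [3] / [4]
  Insert 2 (step 5): P = [1, 2] / [3] / [7] / [8];  Q = [1, 5] / [2] / [3] / [4]
  Insert 5 (step 6): P = [1, 2, 5] / [3] / [7] / [8];  Q = [1, 5, 6] / [2] / [3] / [4]
  Insert 4 (step 7): P = [1, 2, 4] / [3, 5] / [7] / [8];  Q = [1, 5, 6] / [2, 7] / [3] / [4]
  Insert 6 (step 8): P = [1, 2, 4, 6] / [3, 5] / [7] / [8];  Q = [1, 5, 6, 8] / [2, 7] / [3] / [4]
  Insert 9 (step 9): P = [1, 2, 4, 6, 9] / [3, 5] / [7] / [8];  Q = [1, 5, 6, 8, 9] / [2, 7] / [3] / [4]
Final shape: (5, 2, 1, 1).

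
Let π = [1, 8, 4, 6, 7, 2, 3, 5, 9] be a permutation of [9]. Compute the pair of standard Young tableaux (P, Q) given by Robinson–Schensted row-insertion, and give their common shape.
P = [1, 2, 3, 5, 9] / [4, 6, 7] / [8];  Q = [1, 2, 4, 5, 9] / [3, 7, 8] / [6];  common shape = (5, 3, 1)

Row-insert the values π_1, π_2, … into P one at a time, bumping the leftmost entry strictly greater than the inserted value down to the next row. The recording tableau Q records, in position (i, j), the step at which that cell was added to P.
  Insert 1 (step 1): P = [1];  Q = [1]
  Insert 8 (step 2): P = [1, 8];  Q = [1, 2]
  Insert 4 (step 3): P = [1, 4] / [8];  Q = [1, 2] / [3]
  Insert 6 (step 4): P = [1, 4, 6] / [8];  Q = [1, 2, 4] / [3]
  Insert 7 (step 5): P = [1, 4, 6, 7] / [8];  Q = [1, 2, 4, 5] / [3]
  Insert 2 (step 6): P = [1, 2, 6, 7] / [4] / [8];  Q = [1, 2, 4, 5] / [3] / [6]
  Insert 3 (step 7): P = [1, 2, 3, 7] / [4, 6] / [8];  Q = [1, 2, 4, 5] / [3, 7] / [6]
  Insert 5 (step 8): P = [1, 2, 3, 5] / [4, 6, 7] / [8];  Q = [1, 2, 4, 5] / [3, 7, 8] / [6]
  Insert 9 (step 9): P = [1, 2, 3, 5, 9] / [4, 6, 7] / [8];  Q = [1, 2, 4, 5, 9] / [3, 7, 8] / [6]
Final shape: (5, 3, 1).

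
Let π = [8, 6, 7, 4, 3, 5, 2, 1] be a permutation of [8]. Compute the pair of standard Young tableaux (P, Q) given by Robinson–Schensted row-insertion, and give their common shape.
P = [1, 5] / [2, 7] / [3] / [4] / [6] / [8];  Q = [1, 3] / [2, 6] / [4] / [5] / [7] / [8];  common shape = (2, 2, 1, 1, 1, 1)

Row-insert the values π_1, π_2, … into P one at a time, bumping the leftmost entry strictly greater than the inserted value down to the next row. The recording tableau Q records, in position (i, j), the step at which that cell was added to P.
  Insert 8 (step 1): P = [8];  Q = [1]
  Insert 6 (step 2): P = [6] / [8];  Q = [1] / [2]
  Insert 7 (step 3): P = [6, 7] / [8];  Q = [1, 3] / [2]
  Insert 4 (step 4): P = [4, 7] / [6] / [8];  Q = [1, 3] / [2] / [4]
  Insert 3 (step 5): P = [3, 7] / [4] / [6] / [8];  Q = [1, 3] / [2] / [4] / [5]
  Insert 5 (step 6): P = [3, 5] / [4, 7] / [6] / [8];  Q = [1, 3] / [2, 6] / [4] / [5]
  Insert 2 (step 7): P = [2, 5] / [3, 7] / [4] / [6] / [8];  Q = [1, 3] / [2, 6] / [4] / [5] / [7]
  Insert 1 (step 8): P = [1, 5] / [2, 7] / [3] / [4] / [6] / [8];  Q = [1, 3] / [2, 6] / [4] / [5] / [7] / [8]
Final shape: (2, 2, 1, 1, 1, 1).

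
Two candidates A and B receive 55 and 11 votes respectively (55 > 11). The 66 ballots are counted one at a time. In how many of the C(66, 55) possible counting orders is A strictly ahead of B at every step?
Strict-lead orderings = 716055197312

Total orderings of the 66 votes with 55 for A: C(66, 55) = 1074082795968. By the Bertrand ballot formula (Cycle Lemma / reflection principle), the number of orderings in which A is strictly ahead of B throughout is (p − q)/(p + q) · C(p + q, p) = (55 − 11)/(55 + 11) · 1074082795968 = 716055197312.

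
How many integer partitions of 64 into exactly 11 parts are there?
p(64, 11 parts) = 116792

Partitions of n into exactly k parts are in bijection with partitions of n − k into at most k parts (subtract 1 from each part). So p(64, exactly 11) = p(53, parts ≤ 11). Computing via the recurrence p(m, j) = p(m, j−1) + p(m−j, j) gives 116792.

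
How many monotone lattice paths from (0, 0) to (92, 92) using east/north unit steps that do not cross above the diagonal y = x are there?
C_92 = 15487357822491889407128326963778343232013931127835600

These NE paths below the diagonal are counted by the Catalan number C_n = (1/(n + 1)) · C(2n, n). For n = 92: C_92 = (1/93) · C(184, 92) = 1440324277491745714862934407631385920577295594888710800/93 = 15487357822491889407128326963778343232013931127835600.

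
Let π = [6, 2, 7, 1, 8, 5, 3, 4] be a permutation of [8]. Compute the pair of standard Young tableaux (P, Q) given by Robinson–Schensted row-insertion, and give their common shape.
P = [1, 3, 4] / [2, 5, 8] / [6, 7];  Q = [1, 3, 5] / [2, 6, 8] / [4, 7];  common shape = (3, 3, 2)

Row-insert the values π_1, π_2, … into P one at a time, bumping the leftmost entry strictly greater than the inserted value down to the next row. The recording tableau Q records, in position (i, j), the step at which that cell was added to P.
  Insert 6 (step 1): P = [6];  Q = [1]
  Insert 2 (step 2): P = [2] / [6];  Q = [1] / [2]
  Insert 7 (step 3): P = [2, 7] / [6];  Q = [1, 3] / [2]
  Insert 1 (step 4): P = [1, 7] / [2] / [6];  Q = [1, 3] / [2] / [4]
  Insert 8 (step 5): P = [1, 7, 8] / [2] / [6];  Q = [1, 3, 5] / [2] / [4]
  Insert 5 (step 6): P = [1, 5, 8] / [2, 7] / [6];  Q = [1, 3, 5] / [2, 6] / [4]
  Insert 3 (step 7): P = [1, 3, 8] / [2, 5] / [6, 7];  Q = [1, 3, 5] / [2, 6] / [4, 7]
  Insert 4 (step 8): P = [1, 3, 4] / [2, 5, 8] / [6, 7];  Q = [1, 3, 5] / [2, 6, 8] / [4, 7]
Final shape: (3, 3, 2).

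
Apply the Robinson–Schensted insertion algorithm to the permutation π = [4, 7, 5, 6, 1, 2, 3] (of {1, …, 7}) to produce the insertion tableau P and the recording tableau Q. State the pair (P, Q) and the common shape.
P = [1, 2, 3] / [4, 5, 6] / [7];  Q = [1, 2, 4] / [3, 6, 7] / [5];  common shape = (3, 3, 1)

Row-insert the values π_1, π_2, … into P one at a time, bumping the leftmost entry strictly greater than the inserted value down to the next row. The recording tableau Q records, in position (i, j), the step at which that cell was added to P.
  Insert 4 (step 1): P = [4];  Q = [1]
  Insert 7 (step 2): P = [4, 7];  Q = [1, 2]
  Insert 5 (step 3): P = [4, 5] / [7];  Q = [1, 2] / [3]
  Insert 6 (step 4): P = [4, 5, 6] / [7];  Q = [1, 2, 4] / [3]
  Insert 1 (step 5): P = [1, 5, 6] / [4] / [7];  Q = [1, 2, 4] / [3] / [5]
  Insert 2 (step 6): P = [1, 2, 6] / [4, 5] / [7];  Q = [1, 2, 4] / [3, 6] / [5]
  Insert 3 (step 7): P = [1, 2, 3] / [4, 5, 6] / [7];  Q = [1, 2, 4] / [3, 6, 7] / [5]
Final shape: (3, 3, 1).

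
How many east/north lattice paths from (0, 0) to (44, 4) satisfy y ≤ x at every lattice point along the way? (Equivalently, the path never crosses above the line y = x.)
Number of paths = 177284

By the reflection principle (André's argument), the number of monotone paths to (44, 4) with n ≤ m that never go above y = x is C(48, 44) − C(48, 45) = 194580 − 17296 = 177284.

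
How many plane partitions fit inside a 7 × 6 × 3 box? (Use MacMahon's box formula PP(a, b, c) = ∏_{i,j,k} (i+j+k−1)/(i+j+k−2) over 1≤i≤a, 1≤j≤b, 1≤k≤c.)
PP(7, 6, 3) = 131589315

Evaluate the triple product over i = 1..7, j = 1..6, k = 1..3. The factors are (2/1) · (3/2) · (4/3) · (3/2) · (4/3) · (5/4) · (4/3) · (5/4) · … (126 factors total). The numerators and denominators telescope so the product is an integer; carrying out the multiplication exactly gives PP(7, 6, 3) = 131589315.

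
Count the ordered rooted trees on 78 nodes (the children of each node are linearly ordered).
C_77 = 18793142726809884575211361279087545193250040

These ordered rooted trees are counted by the Catalan number C_n = (1/(n + 1)) · C(2n, n). For n = 77: C_77 = (1/78) · C(154, 77) = 1465865132691170996866486179768828525073503120/78 = 18793142726809884575211361279087545193250040.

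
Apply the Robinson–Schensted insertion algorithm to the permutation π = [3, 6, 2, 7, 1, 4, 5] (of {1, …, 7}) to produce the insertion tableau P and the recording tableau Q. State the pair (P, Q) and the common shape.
P = [1, 4, 5] / [2, 6, 7] / [3];  Q = [1, 2, 4] / [3, 6, 7] / [5];  common shape = (3, 3, 1)

Row-insert the values π_1, π_2, … into P one at a time, bumping the leftmost entry strictly greater than the inserted value down to the next row. The recording tableau Q records, in position (i, j), the step at which that cell was added to P.
  Insert 3 (step 1): P = [3];  Q = [1]
  Insert 6 (step 2): P = [3, 6];  Q = [1, 2]
  Insert 2 (step 3): P = [2, 6] / [3];  Q = [1, 2] / [3]
  Insert 7 (step 4): P = [2, 6, 7] / [3];  Q = [1, 2, 4] / [3]
  Insert 1 (step 5): P = [1, 6, 7] / [2] / [3];  Q = [1, 2, 4] / [3] / [5]
  Insert 4 (step 6): P = [1, 4, 7] / [2, 6] / [3];  Q = [1, 2, 4] / [3, 6] / [5]
  Insert 5 (step 7): P = [1, 4, 5] / [2, 6, 7] / [3];  Q = [1, 2, 4] / [3, 6, 7] / [5]
Final shape: (3, 3, 1).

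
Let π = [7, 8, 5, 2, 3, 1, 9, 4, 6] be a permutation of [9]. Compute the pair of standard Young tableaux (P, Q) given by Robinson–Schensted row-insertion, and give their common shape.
P = [1, 3, 4, 6] / [2, 8, 9] / [5] / [7];  Q = [1, 2, 7, 9] / [3, 5, 8] / [4] / [6];  common shape = (4, 3, 1, 1)

Row-insert the values π_1, π_2, … into P one at a time, bumping the leftmost entry strictly greater than the inserted value down to the next row. The recording tableau Q records, in position (i, j), the step at which that cell was added to P.
  Insert 7 (step 1): P = [7];  Q = [1]
  Insert 8 (step 2): P = [7, 8];  Q = [1, 2]
  Insert 5 (step 3): P = [5, 8] / [7];  Q = [1, 2] / [3]
  Insert 2 (step 4): P = [2, 8] / [5] / [7];  Q = [1, 2] / [3] / [4]
  Insert 3 (step 5): P = [2, 3] / [5, 8] / [7];  Q = [1, 2] / [3, 5] / [4]
  Insert 1 (step 6): P = [1, 3] / [2, 8] / [5] / [7];  Q = [1, 2] / [3, 5] / [4] / [6]
  Insert 9 (step 7): P = [1, 3, 9] / [2, 8] / [5] / [7];  Q = [1, 2, 7] / [3, 5] / [4] / [6]
  Insert 4 (step 8): P = [1, 3, 4] / [2, 8, 9] / [5] / [7];  Q = [1, 2, 7] / [3, 5, 8] / [4] / [6]
  Insert 6 (step 9): P = [1, 3, 4, 6] / [2, 8, 9] / [5] / [7];  Q = [1, 2, 7, 9] / [3, 5, 8] / [4] / [6]
Final shape: (4, 3, 1, 1).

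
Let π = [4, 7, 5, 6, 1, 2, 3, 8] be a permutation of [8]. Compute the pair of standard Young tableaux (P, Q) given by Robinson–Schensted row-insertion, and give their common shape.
P = [1, 2, 3, 8] / [4, 5, 6] / [7];  Q = [1, 2, 4, 8] / [3, 6, 7] / [5];  common shape = (4, 3, 1)

Row-insert the values π_1, π_2, … into P one at a time, bumping the leftmost entry strictly greater than the inserted value down to the next row. The recording tableau Q records, in position (i, j), the step at which that cell was added to P.
  Insert 4 (step 1): P = [4];  Q = [1]
  Insert 7 (step 2): P = [4, 7];  Q = [1, 2]
  Insert 5 (step 3): P = [4, 5] / [7];  Q = [1, 2] / [3]
  Insert 6 (step 4): P = [4, 5, 6] / [7];  Q = [1, 2, 4] / [3]
  Insert 1 (step 5): P = [1, 5, 6] / [4] / [7];  Q = [1, 2, 4] / [3] / [5]
  Insert 2 (step 6): P = [1, 2, 6] / [4, 5] / [7];  Q = [1, 2, 4] / [3, 6] / [5]
  Insert 3 (step 7): P = [1, 2, 3] / [4, 5, 6] / [7];  Q = [1, 2, 4] / [3, 6, 7] / [5]
  Insert 8 (step 8): P = [1, 2, 3, 8] / [4, 5, 6] / [7];  Q = [1, 2, 4, 8] / [3, 6, 7] / [5]
Final shape: (4, 3, 1).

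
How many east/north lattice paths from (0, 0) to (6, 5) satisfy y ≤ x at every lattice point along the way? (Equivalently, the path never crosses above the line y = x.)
Number of paths = 132

By the reflection principle (André's argument), the number of monotone paths to (6, 5) with n ≤ m that never go above y = x is C(11, 6) − C(11, 7) = 462 − 330 = 132.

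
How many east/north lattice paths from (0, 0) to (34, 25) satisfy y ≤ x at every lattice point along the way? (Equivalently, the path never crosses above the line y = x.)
Number of paths = 8652572995721382

By the reflection principle (André's argument), the number of monotone paths to (34, 25) with n ≤ m that never go above y = x is C(59, 34) − C(59, 35) = 30284005485024837 − 21631432489303455 = 8652572995721382.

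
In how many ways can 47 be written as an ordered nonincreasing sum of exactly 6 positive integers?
p(47, 6 parts) = 4070

Partitions of n into exactly k parts are in bijection with partitions of n − k into at most k parts (subtract 1 from each part). So p(47, exactly 6) = p(41, parts ≤ 6). Computing via the recurrence p(m, j) = p(m, j−1) + p(m−j, j) gives 4070.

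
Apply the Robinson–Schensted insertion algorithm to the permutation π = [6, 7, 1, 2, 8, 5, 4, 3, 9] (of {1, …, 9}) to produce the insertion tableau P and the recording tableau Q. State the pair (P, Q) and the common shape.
P = [1, 2, 3, 9] / [4, 7, 8] / [5] / [6];  Q = [1, 2, 5, 9] / [3, 4, 6] / [7] / [8];  common shape = (4, 3, 1, 1)

Row-insert the values π_1, π_2, … into P one at a time, bumping the leftmost entry strictly greater than the inserted value down to the next row. The recording tableau Q records, in position (i, j), the step at which that cell was added to P.
  Insert 6 (step 1): P = [6];  Q = [1]
  Insert 7 (step 2): P = [6, 7];  Q = [1, 2]
  Insert 1 (step 3): P = [1, 7] / [6];  Q = [1, 2] / [3]
  Insert 2 (step 4): P = [1, 2] / [6, 7];  Q = [1, 2] / [3, 4]
  Insert 8 (step 5): P = [1, 2, 8] / [6, 7];  Q = [1, 2, 5] / [3, 4]
  Insert 5 (step 6): P = [1, 2, 5] / [6, 7, 8];  Q = [1, 2, 5] / [3, 4, 6]
  Insert 4 (step 7): P = [1, 2, 4] / [5, 7, 8] / [6];  Q = [1, 2, 5] / [3, 4, 6] / [7]
  Insert 3 (step 8): P = [1, 2, 3] / [4, 7, 8] / [5] / [6];  Q = [1, 2, 5] / [3, 4, 6] / [7] / [8]
  Insert 9 (step 9): P = [1, 2, 3, 9] / [4, 7, 8] / [5] / [6];  Q = [1, 2, 5, 9] / [3, 4, 6] / [7] / [8]
Final shape: (4, 3, 1, 1).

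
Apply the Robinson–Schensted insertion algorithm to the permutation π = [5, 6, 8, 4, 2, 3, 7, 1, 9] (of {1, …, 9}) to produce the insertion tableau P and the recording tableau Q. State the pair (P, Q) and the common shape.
P = [1, 3, 7, 9] / [2, 6, 8] / [4] / [5];  Q = [1, 2, 3, 9] / [4, 6, 7] / [5] / [8];  common shape = (4, 3, 1, 1)

Row-insert the values π_1, π_2, … into P one at a time, bumping the leftmost entry strictly greater than the inserted value down to the next row. The recording tableau Q records, in position (i, j), the step at which that cell was added to P.
  Insert 5 (step 1): P = [5];  Q = [1]
  Insert 6 (step 2): P = [5, 6];  Q = [1, 2]
  Insert 8 (step 3): P = [5, 6, 8];  Q = [1, 2, 3]
  Insert 4 (step 4): P = [4, 6, 8] / [5];  Q = [1, 2, 3] / [4]
  Insert 2 (step 5): P = [2, 6, 8] / [4] / [5];  Q = [1, 2, 3] / [4] / [5]
  Insert 3 (step 6): P = [2, 3, 8] / [4, 6] / [5];  Q = [1, 2, 3] / [4, 6] / [5]
  Insert 7 (step 7): P = [2, 3, 7] / [4, 6, 8] / [5];  Q = [1, 2, 3] / [4, 6, 7] / [5]
  Insert 1 (step 8): P = [1, 3, 7] / [2, 6, 8] / [4] / [5];  Q = [1, 2, 3] / [4, 6, 7] / [5] / [8]
  Insert 9 (step 9): P = [1, 3, 7, 9] / [2, 6, 8] / [4] / [5];  Q = [1, 2, 3, 9] / [4, 6, 7] / [5] / [8]
Final shape: (4, 3, 1, 1).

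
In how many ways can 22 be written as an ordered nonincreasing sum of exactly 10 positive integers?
p(22, 10 parts) = 75

Partitions of n into exactly k parts are in bijection with partitions of n − k into at most k parts (subtract 1 from each part). So p(22, exactly 10) = p(12, parts ≤ 10). Computing via the recurrence p(m, j) = p(m, j−1) + p(m−j, j) gives 75.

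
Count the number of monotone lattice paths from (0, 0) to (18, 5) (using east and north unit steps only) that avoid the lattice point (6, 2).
Number of paths = 20909

Total paths from (0, 0) to (18, 5): C(23, 18) = 33649. Paths through (6, 2): (paths (0, 0) → (6, 2)) × (paths (6, 2) → (18, 5)) = C(8, 6) · C(15, 12) = 28 · 455 = 12740. Avoidance count = 33649 − 12740 = 20909.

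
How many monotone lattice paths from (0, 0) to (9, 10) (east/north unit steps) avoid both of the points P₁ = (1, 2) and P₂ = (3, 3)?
Number of paths = 34892

Inclusion–exclusion. Total paths: C(19, 9) = 92378. Through P₁: C(3, 1)·C(16, 8) = 38610. Through P₂: C(6, 3)·C(13, 6) = 34320. Since P₁ is strictly southwest of P₂, a monotone path through both must visit P₁ then P₂; paths through both = C(3, 1)·C(3, 2)·C(13, 6) = 15444. Avoid both = 92378 − 38610 − 34320 + 15444 = 34892.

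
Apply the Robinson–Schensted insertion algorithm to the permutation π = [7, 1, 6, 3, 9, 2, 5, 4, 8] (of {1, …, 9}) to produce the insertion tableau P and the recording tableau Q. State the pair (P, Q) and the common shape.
P = [1, 2, 4, 8] / [3, 5] / [6, 9] / [7];  Q = [1, 3, 5, 9] / [2, 7] / [4, 8] / [6];  common shape = (4, 2, 2, 1)

Row-insert the values π_1, π_2, … into P one at a time, bumping the leftmost entry strictly greater than the inserted value down to the next row. The recording tableau Q records, in position (i, j), the step at which that cell was added to P.
  Insert 7 (step 1): P = [7];  Q = [1]
  Insert 1 (step 2): P = [1] / [7];  Q = [1] / [2]
  Insert 6 (step 3): P = [1, 6] / [7];  Q = [1, 3] / [2]
  Insert 3 (step 4): P = [1, 3] / [6] / [7];  Q = [1, 3] / [2] / [4]
  Insert 9 (step 5): P = [1, 3, 9] / [6] / [7];  Q = [1, 3, 5] / [2] / [4]
  Insert 2 (step 6): P = [1, 2, 9] / [3] / [6] / [7];  Q = [1, 3, 5] / [2] / [4] / [6]
  Insert 5 (step 7): P = [1, 2, 5] / [3, 9] / [6] / [7];  Q = [1, 3, 5] / [2, 7] / [4] / [6]
  Insert 4 (step 8): P = [1, 2, 4] / [3, 5] / [6, 9] / [7];  Q = [1, 3, 5] / [2, 7] / [4, 8] / [6]
  Insert 8 (step 9): P = [1, 2, 4, 8] / [3, 5] / [6, 9] / [7];  Q = [1, 3, 5, 9] / [2, 7] / [4, 8] / [6]
Final shape: (4, 2, 2, 1).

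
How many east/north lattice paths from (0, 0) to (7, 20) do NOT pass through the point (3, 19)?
Number of paths = 880330

Total paths from (0, 0) to (7, 20): C(27, 7) = 888030. Paths through (3, 19): (paths (0, 0) → (3, 19)) × (paths (3, 19) → (7, 20)) = C(22, 3) · C(5, 4) = 1540 · 5 = 7700. Avoidance count = 888030 − 7700 = 880330.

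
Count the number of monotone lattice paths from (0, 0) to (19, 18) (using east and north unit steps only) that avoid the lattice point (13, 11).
Number of paths = 13389248796

Total paths from (0, 0) to (19, 18): C(37, 19) = 17672631900. Paths through (13, 11): (paths (0, 0) → (13, 11)) × (paths (13, 11) → (19, 18)) = C(24, 13) · C(13, 6) = 2496144 · 1716 = 4283383104. Avoidance count = 17672631900 − 4283383104 = 13389248796.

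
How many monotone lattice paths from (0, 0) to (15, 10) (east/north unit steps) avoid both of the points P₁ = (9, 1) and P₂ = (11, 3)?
Number of paths = 3118390

Inclusion–exclusion. Total paths: C(25, 15) = 3268760. Through P₁: C(10, 9)·C(15, 6) = 50050. Through P₂: C(14, 11)·C(11, 4) = 120120. Since P₁ is strictly southwest of P₂, a monotone path through both must visit P₁ then P₂; paths through both = C(10, 9)·C(4, 2)·C(11, 4) = 19800. Avoid both = 3268760 − 50050 − 120120 + 19800 = 3118390.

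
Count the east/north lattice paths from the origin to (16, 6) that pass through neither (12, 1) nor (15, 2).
Number of paths = 72555

Inclusion–exclusion. Total paths: C(22, 16) = 74613. Through P₁: C(13, 12)·C(9, 4) = 1638. Through P₂: C(17, 15)·C(5, 1) = 680. Since P₁ is strictly southwest of P₂, a monotone path through both must visit P₁ then P₂; paths through both = C(13, 12)·C(4, 3)·C(5, 1) = 260. Avoid both = 74613 − 1638 − 680 + 260 = 72555.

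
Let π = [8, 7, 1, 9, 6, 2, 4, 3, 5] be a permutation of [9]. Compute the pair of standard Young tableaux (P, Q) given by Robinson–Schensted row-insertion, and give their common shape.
P = [1, 2, 3, 5] / [4, 9] / [6] / [7] / [8];  Q = [1, 4, 7, 9] / [2, 5] / [3] / [6] / [8];  common shape = (4, 2, 1, 1, 1)

Row-insert the values π_1, π_2, … into P one at a time, bumping the leftmost entry strictly greater than the inserted value down to the next row. The recording tableau Q records, in position (i, j), the step at which that cell was added to P.
  Insert 8 (step 1): P = [8];  Q = [1]
  Insert 7 (step 2): P = [7] / [8];  Q = [1] / [2]
  Insert 1 (step 3): P = [1] / [7] / [8];  Q = [1] / [2] / [3]
  Insert 9 (step 4): P = [1, 9] / [7] / [8];  Q = [1, 4] / [2] / [3]
  Insert 6 (step 5): P = [1, 6] / [7, 9] / [8];  Q = [1, 4] / [2, 5] / [3]
  Insert 2 (step 6): P = [1, 2] / [6, 9] / [7] / [8];  Q = [1, 4] / [2, 5] / [3] / [6]
  Insert 4 (step 7): P = [1, 2, 4] / [6, 9] / [7] / [8];  Q = [1, 4, 7] / [2, 5] / [3] / [6]
  Insert 3 (step 8): P = [1, 2, 3] / [4, 9] / [6] / [7] / [8];  Q = [1, 4, 7] / [2, 5] / [3] / [6] / [8]
  Insert 5 (step 9): P = [1, 2, 3, 5] / [4, 9] / [6] / [7] / [8];  Q = [1, 4, 7, 9] / [2, 5] / [3] / [6] / [8]
Final shape: (4, 2, 1, 1, 1).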